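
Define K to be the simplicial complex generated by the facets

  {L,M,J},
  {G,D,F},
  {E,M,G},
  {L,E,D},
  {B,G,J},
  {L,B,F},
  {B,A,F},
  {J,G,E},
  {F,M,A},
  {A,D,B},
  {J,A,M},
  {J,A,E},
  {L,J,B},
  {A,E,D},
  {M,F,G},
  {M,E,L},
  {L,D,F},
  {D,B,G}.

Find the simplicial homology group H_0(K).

Take the total order A < B < D < E < F < G < J < L < M on the vertex set. Then K (dimension 2) consists of the simplices:

  0-simplices (9): A, B, D, E, F, G, J, L, M
  1-simplices (27): AB, AD, AE, AF, AJ, AM, BD, BF, BG, BJ, BL, DE, DF, DG, DL, EG, EJ, EL, EM, FG, FL, FM, GJ, GM, JL, JM, LM
  2-simplices (18): ABD, ABF, ADE, AEJ, AFM, AJM, BDG, BFL, BGJ, BJL, DEL, DFG, DFL, EGJ, EGM, ELM, FGM, JLM

so the chain groups are C_0 ≅ Z^9, C_1 ≅ Z^27, C_2 ≅ Z^18.

∂_1: C_1 → C_0 is given by ∂[p,q] = [q] − [p]. For instance
  ∂DG = G − D.
The resulting 9×27 matrix has rank 8, and its Smith normal form has invariant factors (1,1,1,1,1,1,1,1).

The boundary map ∂_2: C_2 → C_1 acts by ∂[p,q,r] = [q,r] − [p,r] + [p,q]. For instance
  ∂BDG = DG − BG + BD,
  ∂BGJ = GJ − BJ + BG.
The resulting 27×18 matrix has rank 18, and its Smith normal form has invariant factors (1,1,1,1,1,1,1,1,1,1,1,1,1,1,1,1,1,2).

Now H_k = ker ∂_k / im ∂_{k+1}, so:

  H_0: rank C_0 − rank ∂_1 = 9 − 8 = 1, and the invariant factors of ∂_1 are all 1, so H_0 ≅ Z.

(K is a triangulation of the Klein bottle.)

H_0 = Z.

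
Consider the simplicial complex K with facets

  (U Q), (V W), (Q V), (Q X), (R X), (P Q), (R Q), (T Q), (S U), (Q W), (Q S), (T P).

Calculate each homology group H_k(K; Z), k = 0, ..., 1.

H_0 ≅ Z,  H_1 ≅ Z^4.

Take the total order P < Q < R < S < T < U < V < W < X on the vertex set. Then K (dimension 1) consists of the simplices:

  0-simplices (9): P, Q, R, S, T, U, V, W, X
  1-simplices (12): PQ, PT, QR, QS, QT, QU, QV, QW, QX, RX, SU, VW

Hence C_0 ≅ Z^9, C_1 ≅ Z^12.

∂_1: C_1 → C_0 is given by ∂[p,q] = [q] − [p].
This gives a 9×12 integer matrix of rank 8; reducing to Smith normal form yields diagonal entries (1,1,1,1,1,1,1,1).

Computing H_k = (kernel of ∂_k) / (image of ∂_{k+1}):

  H_0: rank C_0 − rank ∂_1 = 9 − 8 = 1, and the invariant factors of ∂_1 are all 1, so H_0 ≅ Z.
  H_1: rank ker ∂_1 − rank ∂_2 = (12 − 8) − 0 = 4, and there is no ∂_2, so H_1 ≅ Z^4.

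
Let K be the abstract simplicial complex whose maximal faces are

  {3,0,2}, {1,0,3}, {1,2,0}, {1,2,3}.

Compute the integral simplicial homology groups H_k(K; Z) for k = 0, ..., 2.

Fix the vertex order 0 < 1 < 2 < 3 and write every simplex with vertices in increasing order. Then dim K = 2 and the simplices of K are:

  0-simplices (4): [0], [1], [2], [3]
  1-simplices (6): [0,1], [0,2], [0,3], [1,2], [1,3], [2,3]
  2-simplices (4): [0,1,2], [0,1,3], [0,2,3], [1,2,3]

Hence C_0 ≅ Z^4, C_1 ≅ Z^6, C_2 ≅ Z^4.

∂_1: C_1 → C_0 sends each edge [p,q] (with p < q) to q − p. For instance
  ∂[2,3] = [3] − [2].
As a 4×6 matrix over Z this has rank 3, with invariant factors (1,1,1).

∂_2: C_2 → C_1 acts by ∂[p,q,r] = [q,r] − [p,r] + [p,q]. For instance
  ∂[0,1,3] = [1,3] − [0,3] + [0,1],
  ∂[0,2,3] = [2,3] − [0,3] + [0,2].
The resulting 6×4 matrix has rank 3, and its Smith normal form has invariant factors (1,1,1).

Computing H_k = (kernel of ∂_k) / (image of ∂_{k+1}):

  H_0: rank C_0 − rank ∂_1 = 4 − 3 = 1, and the invariant factors of ∂_1 are all 1, so H_0 = Z.
  H_1: rank ker ∂_1 − rank ∂_2 = (6 − 3) − 3 = 0, and the invariant factors of ∂_2 are all 1, so H_1 = 0.
  H_2: rank ker ∂_2 − rank ∂_3 = (4 − 3) − 0 = 1, and there is no ∂_3, so H_2 = Z.

H_0 = Z,  H_1 = 0,  H_2 = Z.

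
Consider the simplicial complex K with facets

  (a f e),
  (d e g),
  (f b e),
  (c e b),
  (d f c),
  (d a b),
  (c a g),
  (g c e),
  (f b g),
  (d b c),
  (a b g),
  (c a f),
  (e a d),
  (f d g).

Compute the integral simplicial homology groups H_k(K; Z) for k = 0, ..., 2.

K has 7 vertices, 21 edges, 14 triangles.
rank ∂_0 = 0, rank ∂_1 = 6 ⇒ b_0 = 7 − 0 − 6 = 1; all invariant factors of ∂_1 are 1 so no torsion. So H_0 = Z.
rank ∂_1 = 6, rank ∂_2 = 13 ⇒ b_1 = 21 − 6 − 13 = 2; all invariant factors of ∂_2 are 1 so no torsion. So H_1 = Z^2.
rank ∂_2 = 13, rank ∂_3 = 0 ⇒ b_2 = 14 − 13 − 0 = 1. So H_2 = Z.

H_0 = Z,  H_1 = Z^2,  H_2 = Z.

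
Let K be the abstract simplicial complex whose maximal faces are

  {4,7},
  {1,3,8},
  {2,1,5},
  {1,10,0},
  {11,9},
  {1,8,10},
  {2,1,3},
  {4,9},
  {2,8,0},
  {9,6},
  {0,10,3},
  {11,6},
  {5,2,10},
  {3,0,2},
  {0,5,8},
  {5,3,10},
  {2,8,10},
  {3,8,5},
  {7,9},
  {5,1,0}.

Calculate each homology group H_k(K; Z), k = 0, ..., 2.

H_0 ≅ Z^2,  H_1 ≅ Z^4,  H_2 ≅ Z.

Order the vertices as 0 < 1 < 2 < 3 < 4 < 5 < 6 < 7 < 8 < 9 < 10 < 11. Listing each simplex with vertices in this order, K has dimension 2 with simplices:

  0-simplices (12): [0], [1], [2], [3], [4], [5], [6], [7], [8], [9], [10], [11]
  1-simplices (27): (27 of them)
  2-simplices (14): [0,1,5], [0,1,10], [0,2,3], [0,2,8], [0,3,10], [0,5,8], [1,2,3], [1,2,5], [1,3,8], [1,8,10], [2,5,10], [2,8,10], [3,5,8], [3,5,10]

so the chain groups are C_0 ≅ Z^12, C_1 ≅ Z^27, C_2 ≅ Z^14.

Boundary ∂_1: C_1 → C_0 maps an edge to its endpoints' difference, ∂[p,q] = q − p. For instance
  ∂[0,8] = [8] − [0].
As a 12×27 matrix over Z this has rank 10, with invariant factors (1,1,1,1,1,1,1,1,1,1).

The boundary map ∂_2: C_2 → C_1 sends each 2-simplex [p,q,r] to [q,r] − [p,r] + [p,q]. For instance
  ∂[0,1,10] = [1,10] − [0,10] + [0,1],
  ∂[0,3,10] = [3,10] − [0,10] + [0,3].
As a 27×14 matrix over Z this has rank 13, with invariant factors (1,1,1,1,1,1,1,1,1,1,1,1,1).

Now H_k = ker ∂_k / im ∂_{k+1}, so:

  H_0: rank C_0 − rank ∂_1 = 12 − 10 = 2, and the invariant factors of ∂_1 are all 1, so H_0 ≅ Z^2.
  H_1: rank ker ∂_1 − rank ∂_2 = (27 − 10) − 13 = 4, and the invariant factors of ∂_2 are all 1, so H_1 ≅ Z^4.
  H_2: rank ker ∂_2 − rank ∂_3 = (14 − 13) − 0 = 1, and there is no ∂_3, so H_2 ≅ Z.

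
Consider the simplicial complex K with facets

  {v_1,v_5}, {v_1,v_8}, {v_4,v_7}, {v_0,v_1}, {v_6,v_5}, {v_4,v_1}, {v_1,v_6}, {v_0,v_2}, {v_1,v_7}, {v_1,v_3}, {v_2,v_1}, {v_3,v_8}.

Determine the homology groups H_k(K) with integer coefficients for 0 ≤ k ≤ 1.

H_0 = Z,  H_1 = Z^4.

Take the total order v_0 < v_1 < v_2 < v_3 < v_4 < v_5 < v_6 < v_7 < v_8 on the vertex set. Then K (dimension 1) consists of the simplices:

  0-simplices (9): [v_0], [v_1], [v_2], [v_3], [v_4], [v_5], [v_6], [v_7], [v_8]
  1-simplices (12): [v_0,v_1], [v_0,v_2], [v_1,v_2], [v_1,v_3], [v_1,v_4], [v_1,v_5], [v_1,v_6], [v_1,v_7], [v_1,v_8], [v_3,v_8], [v_4,v_7], [v_5,v_6]

giving chain groups C_0 ≅ Z^9, C_1 ≅ Z^12.

∂_1: C_1 → C_0 sends each edge [p,q] (with p < q) to q − p.
The 9×12 boundary matrix has rank 8 and Smith normal form diag(1,1,1,1,1,1,1,1).

Now H_k = ker ∂_k / im ∂_{k+1}, so:

  H_0: rank C_0 − rank ∂_1 = 9 − 8 = 1, and the invariant factors of ∂_1 are all 1, so H_0 ≅ Z.
  H_1: rank ker ∂_1 − rank ∂_2 = (12 − 8) − 0 = 4, and there is no ∂_2, so H_1 ≅ Z^4.

As a check, the Euler characteristic is 9 − 12 = -3, which agrees with 1 − 4 = -3.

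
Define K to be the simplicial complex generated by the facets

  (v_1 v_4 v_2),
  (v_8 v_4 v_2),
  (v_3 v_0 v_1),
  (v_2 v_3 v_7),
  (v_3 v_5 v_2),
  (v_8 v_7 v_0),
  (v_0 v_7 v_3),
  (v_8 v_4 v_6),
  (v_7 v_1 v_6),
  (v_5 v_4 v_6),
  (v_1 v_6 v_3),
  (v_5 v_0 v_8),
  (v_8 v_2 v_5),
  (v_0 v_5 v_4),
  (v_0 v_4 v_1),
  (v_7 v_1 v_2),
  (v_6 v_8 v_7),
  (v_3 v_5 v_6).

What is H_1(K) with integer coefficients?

Fix the vertex order v_0 < v_1 < v_2 < v_3 < v_4 < v_5 < v_6 < v_7 < v_8 and write every simplex with vertices in increasing order. Then dim K = 2 and the simplices of K are:

  0-simplices (9): [v_0], [v_1], [v_2], [v_3], [v_4], [v_5], [v_6], [v_7], [v_8]
  1-simplices (27): (27 of them)
  2-simplices (18): (18 of them)

so the chain groups are C_0 ≅ Z^9, C_1 ≅ Z^27, C_2 ≅ Z^18.

The boundary map ∂_1: C_1 → C_0 maps an edge to its endpoints' difference, ∂[p,q] = q − p. For instance
  ∂[v_6,v_8] = [v_8] − [v_6].
As a 9×27 matrix over Z this has rank 8, with invariant factors (1,1,1,1,1,1,1,1).

∂_2: C_2 → C_1 maps a triangle to the signed sum of its edges. For instance
  ∂[v_1,v_3,v_6] = [v_3,v_6] − [v_1,v_6] + [v_1,v_3],
  ∂[v_0,v_1,v_3] = [v_1,v_3] − [v_0,v_3] + [v_0,v_1].
The 27×18 boundary matrix has rank 18 and Smith normal form diag(1,1,1,1,1,1,1,1,1,1,1,1,1,1,1,1,1,2).

Computing H_k = (kernel of ∂_k) / (image of ∂_{k+1}):

  H_1: rank ker ∂_1 − rank ∂_2 = (27 − 8) − 18 = 1, and ∂_2 has invariant factor 2 > 1, so H_1 ≅ Z × Z/2.

H_1 ≅ Z × Z/2.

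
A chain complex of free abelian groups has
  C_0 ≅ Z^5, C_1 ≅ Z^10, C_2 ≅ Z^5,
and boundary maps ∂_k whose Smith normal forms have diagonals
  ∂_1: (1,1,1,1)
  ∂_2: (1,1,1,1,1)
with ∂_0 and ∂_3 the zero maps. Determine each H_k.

H_0 ≅ Z,  H_1 ≅ Z,  H_2 = 0.

H_0: b_0 = 5 − 0 − 4 = 1; torsion from ∂_1 factors > 1: none. So H_0 ≅ Z.
H_1: b_1 = 10 − 4 − 5 = 1; torsion from ∂_2 factors > 1: none. So H_1 ≅ Z.
H_2: b_2 = 5 − 5 − 0 = 0; torsion from ∂_3 factors > 1: none. So H_2 ≅ 0.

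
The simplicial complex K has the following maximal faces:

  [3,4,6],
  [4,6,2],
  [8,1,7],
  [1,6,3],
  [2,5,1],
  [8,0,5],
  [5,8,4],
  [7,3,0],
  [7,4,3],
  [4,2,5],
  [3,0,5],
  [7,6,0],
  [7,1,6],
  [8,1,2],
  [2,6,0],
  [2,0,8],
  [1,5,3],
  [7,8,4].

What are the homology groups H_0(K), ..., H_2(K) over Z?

K has 9 vertices, 27 edges, 18 triangles.
rank ∂_0 = 0, rank ∂_1 = 8 ⇒ b_0 = 9 − 0 − 8 = 1; all invariant factors of ∂_1 are 1 so no torsion. So H_0 ≅ Z.
rank ∂_1 = 8, rank ∂_2 = 18 ⇒ b_1 = 27 − 8 − 18 = 1; ∂_2 has invariant factor(s) [2] giving torsion. So H_1 ≅ Z ⊕ Z/2Z.
rank ∂_2 = 18, rank ∂_3 = 0 ⇒ b_2 = 18 − 18 − 0 = 0. So H_2 ≅ 0.

H_0 ≅ Z,  H_1 ≅ Z ⊕ Z/2Z,  H_2 = 0.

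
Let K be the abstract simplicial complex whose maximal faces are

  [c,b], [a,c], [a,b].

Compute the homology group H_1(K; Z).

Take the total order a < b < c on the vertex set. Then K (dimension 1) consists of the simplices:

  0-simplices (3): a, b, c
  1-simplices (3): ab, ac, bc

so the chain groups are C_0 ≅ Z^3, C_1 ≅ Z^3.

∂_1: C_1 → C_0 maps an edge to its endpoints' difference, ∂[p,q] = q − p.
As a 3×3 matrix over Z this has rank 2, with invariant factors (1,1).

Now H_k = ker ∂_k / im ∂_{k+1}, so:

  H_1: rank ker ∂_1 − rank ∂_2 = (3 − 2) − 0 = 1, and there is no ∂_2, so H_1 ≅ Z.

H_1 = Z.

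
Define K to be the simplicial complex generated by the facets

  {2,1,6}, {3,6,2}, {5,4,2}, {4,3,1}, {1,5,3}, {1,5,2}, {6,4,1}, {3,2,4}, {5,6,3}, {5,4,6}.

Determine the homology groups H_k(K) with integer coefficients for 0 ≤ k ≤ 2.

We work with the vertex ordering 1 < 2 < 3 < 4 < 5 < 6. The simplices of K, each written with vertices in increasing order, are:

  0-simplices (6): [1], [2], [3], [4], [5], [6]
  1-simplices (15): [1,2], [1,3], [1,4], [1,5], [1,6], [2,3], [2,4], [2,5], [2,6], [3,4], [3,5], [3,6], [4,5], [4,6], [5,6]
  2-simplices (10): [1,2,5], [1,2,6], [1,3,4], [1,3,5], [1,4,6], [2,3,4], [2,3,6], [2,4,5], [3,5,6], [4,5,6]

giving chain groups C_0 ≅ Z^6, C_1 ≅ Z^15, C_2 ≅ Z^10.

The boundary map ∂_1: C_1 → C_0 is given by ∂[p,q] = [q] − [p].
As a 6×15 matrix over Z this has rank 5, with invariant factors (1,1,1,1,1).

Boundary ∂_2: C_2 → C_1 maps a triangle to the signed sum of its edges. For instance
  ∂[1,3,5] = [3,5] − [1,5] + [1,3],
  ∂[3,5,6] = [5,6] − [3,6] + [3,5].
This gives a 15×10 integer matrix of rank 10; reducing to Smith normal form yields diagonal entries (1,1,1,1,1,1,1,1,1,2).

Computing H_k = (kernel of ∂_k) / (image of ∂_{k+1}):

  H_0: rank C_0 − rank ∂_1 = 6 − 5 = 1, and the invariant factors of ∂_1 are all 1, so H_0 ≅ Z.
  H_1: rank ker ∂_1 − rank ∂_2 = (15 − 5) − 10 = 0, and ∂_2 has invariant factor 2 > 1, so H_1 ≅ Z/2.
  H_2: rank ker ∂_2 − rank ∂_3 = (10 − 10) − 0 = 0, and there is no ∂_3, so H_2 ≅ 0.

As a check, the Euler characteristic is 6 − 15 + 10 = 1, which agrees with 1 − 0 + 0 = 1.

H_0 = Z,  H_1 = Z/2,  H_2 = 0.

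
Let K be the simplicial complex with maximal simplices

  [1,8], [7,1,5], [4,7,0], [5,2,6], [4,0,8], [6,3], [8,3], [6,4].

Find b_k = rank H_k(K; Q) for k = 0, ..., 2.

Fix the vertex order 0 < 1 < 2 < 3 < 4 < 5 < 6 < 7 < 8 and write every simplex with vertices in increasing order. Then dim K = 2 and the simplices of K are:

  0-simplices (9): [0], [1], [2], [3], [4], [5], [6], [7], [8]
  1-simplices (15): [0,4], [0,7], [0,8], [1,5], [1,7], [1,8], [2,5], [2,6], [3,6], [3,8], [4,6], [4,7], [4,8], [5,6], [5,7]
  2-simplices (4): [0,4,7], [0,4,8], [1,5,7], [2,5,6]

giving chain groups C_0 ≅ Z^9, C_1 ≅ Z^15, C_2 ≅ Z^4.

Boundary ∂_1: C_1 → C_0 is given by ∂[p,q] = [q] − [p].
The 9×15 boundary matrix has rank 8 and Smith normal form diag(1,1,1,1,1,1,1,1).

The boundary map ∂_2: C_2 → C_1 acts by ∂[p,q,r] = [q,r] − [p,r] + [p,q]. For instance
  ∂[2,5,6] = [5,6] − [2,6] + [2,5],
  ∂[1,5,7] = [5,7] − [1,7] + [1,5].
The 15×4 boundary matrix has rank 4 and Smith normal form diag(1,1,1,1).

Reading off H_k = ker ∂_k / im ∂_{k+1}:

  H_0: rank C_0 − rank ∂_1 = 9 − 8 = 1, and the invariant factors of ∂_1 are all 1, so H_0 ≅ Z.
  H_1: rank ker ∂_1 − rank ∂_2 = (15 − 8) − 4 = 3, and the invariant factors of ∂_2 are all 1, so H_1 ≅ Z^3.
  H_2: rank ker ∂_2 − rank ∂_3 = (4 − 4) − 0 = 0, and there is no ∂_3, so H_2 ≅ 0.

As a check, the Euler characteristic is 9 − 15 + 4 = -2, which agrees with 1 − 3 + 0 = -2.

Hence the Betti numbers are b_0 = 1, b_1 = 3, b_2 = 0.

b_0 = 1, b_1 = 3, b_2 = 0.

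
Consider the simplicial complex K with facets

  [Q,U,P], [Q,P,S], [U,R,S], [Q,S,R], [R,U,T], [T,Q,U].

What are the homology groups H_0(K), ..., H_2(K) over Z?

Order the vertices as P < Q < R < S < T < U. Listing each simplex with vertices in this order, K has dimension 2 with simplices:

  0-simplices (6): P, Q, R, S, T, U
  1-simplices (12): PQ, PS, PU, QR, QS, QT, QU, RS, RT, RU, SU, TU
  2-simplices (6): PQS, PQU, QRS, QTU, RSU, RTU

giving chain groups C_0 ≅ Z^6, C_1 ≅ Z^12, C_2 ≅ Z^6.

Boundary ∂_1: C_1 → C_0 maps an edge to its endpoints' difference, ∂[p,q] = q − p. For instance
  ∂QS = S − Q.
As a 6×12 matrix over Z this has rank 5, with invariant factors (1,1,1,1,1).

∂_2: C_2 → C_1 sends each 2-simplex [p,q,r] to [q,r] − [p,r] + [p,q]. For instance
  ∂QRS = RS − QS + QR,
  ∂RTU = TU − RU + RT.
As a 12×6 matrix over Z this has rank 6, with invariant factors (1,1,1,1,1,1).

Now H_k = ker ∂_k / im ∂_{k+1}, so:

  H_0: rank C_0 − rank ∂_1 = 6 − 5 = 1, and the invariant factors of ∂_1 are all 1, so H_0 ≅ Z.
  H_1: rank ker ∂_1 − rank ∂_2 = (12 − 5) − 6 = 1, and the invariant factors of ∂_2 are all 1, so H_1 ≅ Z.
  H_2: rank ker ∂_2 − rank ∂_3 = (6 − 6) − 0 = 0, and there is no ∂_3, so H_2 ≅ 0.

As a check, the Euler characteristic is 6 − 12 + 6 = 0, which agrees with 1 − 1 + 0 = 0.

H_0 = Z,  H_1 = Z,  H_2 = 0.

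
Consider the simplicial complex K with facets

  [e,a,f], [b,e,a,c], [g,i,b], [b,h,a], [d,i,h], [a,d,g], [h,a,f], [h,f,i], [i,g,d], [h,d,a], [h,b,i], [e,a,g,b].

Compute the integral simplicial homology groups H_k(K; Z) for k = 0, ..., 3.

Order the vertices as a < b < c < d < e < f < g < h < i. Listing each simplex with vertices in this order, K has dimension 3 with simplices:

  0-simplices (9): a, b, c, d, e, f, g, h, i
  1-simplices (22): ab, ac, ad, ae, af, ag, ah, bc, be, bg, bh, bi, ce, dg, dh, di, ef, eg, fh, fi, gi, hi
  2-simplices (17): abc, abe, abg, abh, ace, adg, adh, aef, aeg, afh, bce, beg, bgi, bhi, dgi, dhi, fhi
  3-simplices (2): abce, abeg

giving chain groups C_0 ≅ Z^9, C_1 ≅ Z^22, C_2 ≅ Z^17, C_3 ≅ Z^2.

Boundary ∂_1: C_1 → C_0 is given by ∂[p,q] = [q] − [p]. For instance
  ∂af = f − a.
The resulting 9×22 matrix has rank 8, and its Smith normal form has invariant factors (1,1,1,1,1,1,1,1).

∂_2: C_2 → C_1 maps a triangle to the signed sum of its edges. For instance
  ∂dhi = hi − di + dh,
  ∂adg = dg − ag + ad.
The resulting 22×17 matrix has rank 14, and its Smith normal form has invariant factors (1,1,1,1,1,1,1,1,1,1,1,1,1,1).

The boundary map ∂_3: C_3 → C_2 sends each 3-simplex σ to the alternating sum Σ_i (−1)^i (σ with its i-th vertex removed). For instance
  ∂abce = bce − ace + abe − abc,
  ∂abeg = beg − aeg + abg − abe.
This gives a 17×2 integer matrix of rank 2; reducing to Smith normal form yields diagonal entries (1,1).

Computing H_k = (kernel of ∂_k) / (image of ∂_{k+1}):

  H_0: rank C_0 − rank ∂_1 = 9 − 8 = 1, and the invariant factors of ∂_1 are all 1, so H_0 ≅ Z.
  H_1: rank ker ∂_1 − rank ∂_2 = (22 − 8) − 14 = 0, and the invariant factors of ∂_2 are all 1, so H_1 ≅ 0.
  H_2: rank ker ∂_2 − rank ∂_3 = (17 − 14) − 2 = 1, and the invariant factors of ∂_3 are all 1, so H_2 ≅ Z.
  H_3: rank ker ∂_3 − rank ∂_4 = (2 − 2) − 0 = 0, and there is no ∂_4, so H_3 ≅ 0.

H_0 = Z,  H_1 = 0,  H_2 = Z,  H_3 = 0.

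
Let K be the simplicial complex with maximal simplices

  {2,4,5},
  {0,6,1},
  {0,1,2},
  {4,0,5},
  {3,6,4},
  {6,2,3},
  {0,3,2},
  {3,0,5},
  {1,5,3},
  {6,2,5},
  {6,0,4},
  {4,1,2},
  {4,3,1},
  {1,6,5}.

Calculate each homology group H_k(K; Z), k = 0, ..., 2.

H_0 ≅ Z,  H_1 ≅ Z^2,  H_2 ≅ Z.

K has 7 vertices, 21 edges, 14 triangles.
rank ∂_0 = 0, rank ∂_1 = 6 ⇒ b_0 = 7 − 0 − 6 = 1; all invariant factors of ∂_1 are 1 so no torsion. So H_0 = Z.
rank ∂_1 = 6, rank ∂_2 = 13 ⇒ b_1 = 21 − 6 − 13 = 2; all invariant factors of ∂_2 are 1 so no torsion. So H_1 = Z^2.
rank ∂_2 = 13, rank ∂_3 = 0 ⇒ b_2 = 14 − 13 − 0 = 1. So H_2 = Z.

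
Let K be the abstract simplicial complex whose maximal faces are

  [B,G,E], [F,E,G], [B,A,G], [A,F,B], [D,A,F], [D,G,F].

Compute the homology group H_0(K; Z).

Order the vertices as A < B < D < E < F < G. Listing each simplex with vertices in this order, K has dimension 2 with simplices:

  0-simplices (6): A, B, D, E, F, G
  1-simplices (12): AB, AD, AF, AG, BE, BF, BG, DF, DG, EF, EG, FG
  2-simplices (6): ABF, ABG, ADF, BEG, DFG, EFG

Hence C_0 ≅ Z^6, C_1 ≅ Z^12, C_2 ≅ Z^6.

∂_1: C_1 → C_0 maps an edge to its endpoints' difference, ∂[p,q] = q − p.
The resulting 6×12 matrix has rank 5, and its Smith normal form has invariant factors (1,1,1,1,1).

∂_2: C_2 → C_1 sends each 2-simplex [p,q,r] to [q,r] − [p,r] + [p,q]. For instance
  ∂DFG = FG − DG + DF,
  ∂BEG = EG − BG + BE.
As a 12×6 matrix over Z this has rank 6, with invariant factors (1,1,1,1,1,1).

Reading off H_k = ker ∂_k / im ∂_{k+1}:

  H_0: rank C_0 − rank ∂_1 = 6 − 5 = 1, and the invariant factors of ∂_1 are all 1, so H_0 ≅ Z.

(K is a triangulation of the cylinder S^1 x I.)

H_0 ≅ Z.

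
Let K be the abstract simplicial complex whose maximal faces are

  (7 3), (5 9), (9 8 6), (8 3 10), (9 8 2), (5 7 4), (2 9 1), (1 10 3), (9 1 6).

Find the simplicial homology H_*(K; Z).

H_0 = Z,  H_1 = Z^2,  H_2 = 0.

We work with the vertex ordering 1 < 2 < 3 < 4 < 5 < 6 < 7 < 8 < 9 < 10. The simplices of K, each written with vertices in increasing order, are:

  0-simplices (10): [1], [2], [3], [4], [5], [6], [7], [8], [9], [10]
  1-simplices (18): [1,2], [1,3], [1,6], [1,9], [1,10], [2,8], [2,9], [3,7], [3,8], [3,10], [4,5], [4,7], [5,7], [5,9], [6,8], [6,9], [8,9], [8,10]
  2-simplices (7): [1,2,9], [1,3,10], [1,6,9], [2,8,9], [3,8,10], [4,5,7], [6,8,9]

so the chain groups are C_0 ≅ Z^10, C_1 ≅ Z^18, C_2 ≅ Z^7.

Boundary ∂_1: C_1 → C_0 sends each edge [p,q] (with p < q) to q − p. For instance
  ∂[4,5] = [5] − [4].
As a 10×18 matrix over Z this has rank 9, with invariant factors (1,1,1,1,1,1,1,1,1).

Boundary ∂_2: C_2 → C_1 sends each 2-simplex [p,q,r] to [q,r] − [p,r] + [p,q]. For instance
  ∂[1,6,9] = [6,9] − [1,9] + [1,6],
  ∂[6,8,9] = [8,9] − [6,9] + [6,8].
The resulting 18×7 matrix has rank 7, and its Smith normal form has invariant factors (1,1,1,1,1,1,1).

Now H_k = ker ∂_k / im ∂_{k+1}, so:

  H_0: rank C_0 − rank ∂_1 = 10 − 9 = 1, and the invariant factors of ∂_1 are all 1, so H_0 ≅ Z.
  H_1: rank ker ∂_1 − rank ∂_2 = (18 − 9) − 7 = 2, and the invariant factors of ∂_2 are all 1, so H_1 ≅ Z^2.
  H_2: rank ker ∂_2 − rank ∂_3 = (7 − 7) − 0 = 0, and there is no ∂_3, so H_2 ≅ 0.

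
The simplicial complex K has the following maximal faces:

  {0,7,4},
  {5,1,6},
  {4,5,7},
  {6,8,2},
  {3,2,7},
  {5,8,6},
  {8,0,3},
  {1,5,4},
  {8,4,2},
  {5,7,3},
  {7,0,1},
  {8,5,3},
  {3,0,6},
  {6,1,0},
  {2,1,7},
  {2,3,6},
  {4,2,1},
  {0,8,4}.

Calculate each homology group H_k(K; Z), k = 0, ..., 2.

We work with the vertex ordering 0 < 1 < 2 < 3 < 4 < 5 < 6 < 7 < 8. The simplices of K, each written with vertices in increasing order, are:

  0-simplices (9): [0], [1], [2], [3], [4], [5], [6], [7], [8]
  1-simplices (27): (27 of them)
  2-simplices (18): [0,1,6], [0,1,7], [0,3,6], [0,3,8], [0,4,7], [0,4,8], [1,2,4], [1,2,7], [1,4,5], [1,5,6], [2,3,6], [2,3,7], [2,4,8], [2,6,8], [3,5,7], [3,5,8], [4,5,7], [5,6,8]

giving chain groups C_0 ≅ Z^9, C_1 ≅ Z^27, C_2 ≅ Z^18.

Boundary ∂_1: C_1 → C_0 is given by ∂[p,q] = [q] − [p]. For instance
  ∂[2,3] = [3] − [2].
This gives a 9×27 integer matrix of rank 8; reducing to Smith normal form yields diagonal entries (1,1,1,1,1,1,1,1).

Boundary ∂_2: C_2 → C_1 maps a triangle to the signed sum of its edges. For instance
  ∂[3,5,8] = [5,8] − [3,8] + [3,5],
  ∂[0,1,7] = [1,7] − [0,7] + [0,1].
The 27×18 boundary matrix has rank 18 and Smith normal form diag(1,1,1,1,1,1,1,1,1,1,1,1,1,1,1,1,1,2).

From H_k ≅ ker(∂_k) / im(∂_{k+1}) we obtain:

  H_0: rank C_0 − rank ∂_1 = 9 − 8 = 1, and the invariant factors of ∂_1 are all 1, so H_0 = Z.
  H_1: rank ker ∂_1 − rank ∂_2 = (27 − 8) − 18 = 1, and ∂_2 has invariant factor 2 > 1, so H_1 = Z ⊕ Z/2.
  H_2: rank ker ∂_2 − rank ∂_3 = (18 − 18) − 0 = 0, and there is no ∂_3, so H_2 = 0.

(K is a triangulation of the Klein bottle.)

H_0 = Z,  H_1 = Z ⊕ Z/2,  H_2 = 0.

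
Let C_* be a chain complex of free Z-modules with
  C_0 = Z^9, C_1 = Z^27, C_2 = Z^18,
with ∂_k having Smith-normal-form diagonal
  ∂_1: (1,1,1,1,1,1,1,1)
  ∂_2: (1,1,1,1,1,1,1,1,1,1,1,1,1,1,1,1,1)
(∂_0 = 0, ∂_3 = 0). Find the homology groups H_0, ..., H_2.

H_0 = Z,  H_1 = Z^2,  H_2 = Z.

H_0: b_0 = 9 − 0 − 8 = 1; torsion from ∂_1 factors > 1: none. So H_0 = Z.
H_1: b_1 = 27 − 8 − 17 = 2; torsion from ∂_2 factors > 1: none. So H_1 = Z^2.
H_2: b_2 = 18 − 17 − 0 = 1; torsion from ∂_3 factors > 1: none. So H_2 = Z.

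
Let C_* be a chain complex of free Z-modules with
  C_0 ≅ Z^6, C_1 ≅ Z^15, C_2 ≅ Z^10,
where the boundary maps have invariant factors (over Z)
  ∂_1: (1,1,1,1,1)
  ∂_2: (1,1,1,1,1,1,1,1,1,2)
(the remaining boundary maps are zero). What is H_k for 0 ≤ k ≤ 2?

H_0 ≅ Z,  H_1 ≅ Z/2,  H_2 = 0.

H_0: b_0 = 6 − 0 − 5 = 1; torsion from ∂_1 factors > 1: none. So H_0 ≅ Z.
H_1: b_1 = 15 − 5 − 10 = 0; torsion from ∂_2 factors > 1: [2]. So H_1 ≅ Z/2.
H_2: b_2 = 10 − 10 − 0 = 0; torsion from ∂_3 factors > 1: none. So H_2 ≅ 0.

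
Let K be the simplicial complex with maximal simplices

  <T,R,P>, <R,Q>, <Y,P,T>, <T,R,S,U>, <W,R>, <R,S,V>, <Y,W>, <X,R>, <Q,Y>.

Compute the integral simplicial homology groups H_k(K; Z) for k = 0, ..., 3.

Fix the vertex order P < Q < R < S < T < U < V < W < X < Y and write every simplex with vertices in increasing order. Then dim K = 3 and the simplices of K are:

  0-simplices (10): P, Q, R, S, T, U, V, W, X, Y
  1-simplices (17): PR, PT, PY, QR, QY, RS, RT, RU, RV, RW, RX, ST, SU, SV, TU, TY, WY
  2-simplices (7): PRT, PTY, RST, RSU, RSV, RTU, STU
  3-simplices (1): RSTU

Hence C_0 ≅ Z^10, C_1 ≅ Z^17, C_2 ≅ Z^7, C_3 ≅ Z^1.

Boundary ∂_1: C_1 → C_0 maps an edge to its endpoints' difference, ∂[p,q] = q − p. For instance
  ∂QY = Y − Q.
The 10×17 boundary matrix has rank 9 and Smith normal form diag(1,1,1,1,1,1,1,1,1).

∂_2: C_2 → C_1 acts by ∂[p,q,r] = [q,r] − [p,r] + [p,q]. For instance
  ∂RTU = TU − RU + RT,
  ∂STU = TU − SU + ST.
The resulting 17×7 matrix has rank 6, and its Smith normal form has invariant factors (1,1,1,1,1,1).

Boundary ∂_3: C_3 → C_2 sends each 3-simplex σ to the alternating sum Σ_i (−1)^i (σ with its i-th vertex removed). For instance
  ∂RSTU = STU − RTU + RSU − RST.
The resulting 7×1 matrix has rank 1, and its Smith normal form has invariant factors (1).

From H_k ≅ ker(∂_k) / im(∂_{k+1}) we obtain:

  H_0: rank C_0 − rank ∂_1 = 10 − 9 = 1, and the invariant factors of ∂_1 are all 1, so H_0 = Z.
  H_1: rank ker ∂_1 − rank ∂_2 = (17 − 9) − 6 = 2, and the invariant factors of ∂_2 are all 1, so H_1 = Z^2.
  H_2: rank ker ∂_2 − rank ∂_3 = (7 − 6) − 1 = 0, and the invariant factors of ∂_3 are all 1, so H_2 = 0.
  H_3: rank ker ∂_3 − rank ∂_4 = (1 − 1) − 0 = 0, and there is no ∂_4, so H_3 = 0.

H_0 ≅ Z,  H_1 ≅ Z^2,  H_2 = 0,  H_3 = 0.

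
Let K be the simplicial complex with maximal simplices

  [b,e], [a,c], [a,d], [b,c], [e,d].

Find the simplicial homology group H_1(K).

H_1 ≅ Z.

K has 5 vertices, 5 edges.
rank ∂_1 = 4, rank ∂_2 = 0 ⇒ b_1 = 5 − 4 − 0 = 1. So H_1 = Z.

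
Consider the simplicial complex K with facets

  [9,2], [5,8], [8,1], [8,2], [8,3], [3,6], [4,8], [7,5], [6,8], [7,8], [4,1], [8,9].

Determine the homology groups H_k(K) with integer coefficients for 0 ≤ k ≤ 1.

K has 9 vertices, 12 edges.
rank ∂_0 = 0, rank ∂_1 = 8 ⇒ b_0 = 9 − 0 − 8 = 1; all invariant factors of ∂_1 are 1 so no torsion. So H_0 ≅ Z.
rank ∂_1 = 8, rank ∂_2 = 0 ⇒ b_1 = 12 − 8 − 0 = 4. So H_1 ≅ Z^4.

H_0 = Z,  H_1 = Z^4.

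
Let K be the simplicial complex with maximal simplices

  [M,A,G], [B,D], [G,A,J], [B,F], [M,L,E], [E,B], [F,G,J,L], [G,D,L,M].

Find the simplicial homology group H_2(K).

We work with the vertex ordering A < B < D < E < F < G < J < L < M. The simplices of K, each written with vertices in increasing order, are:

  0-simplices (9): A, B, D, E, F, G, J, L, M
  1-simplices (19): AG, AJ, AM, BD, BE, BF, DG, DL, DM, EL, EM, FG, FJ, FL, GJ, GL, GM, JL, LM
  2-simplices (11): AGJ, AGM, DGL, DGM, DLM, ELM, FGJ, FGL, FJL, GJL, GLM
  3-simplices (2): DGLM, FGJL

so the chain groups are C_0 ≅ Z^9, C_1 ≅ Z^19, C_2 ≅ Z^11, C_3 ≅ Z^2.

The boundary map ∂_1: C_1 → C_0 maps an edge to its endpoints' difference, ∂[p,q] = q − p. For instance
  ∂GM = M − G.
The resulting 9×19 matrix has rank 8, and its Smith normal form has invariant factors (1,1,1,1,1,1,1,1).

∂_2: C_2 → C_1 acts by ∂[p,q,r] = [q,r] − [p,r] + [p,q]. For instance
  ∂FGL = GL − FL + FG,
  ∂DGL = GL − DL + DG.
The 19×11 boundary matrix has rank 9 and Smith normal form diag(1,1,1,1,1,1,1,1,1).

Boundary ∂_3: C_3 → C_2 sends each 3-simplex σ to the alternating sum Σ_i (−1)^i (σ with its i-th vertex removed). For instance
  ∂DGLM = GLM − DLM + DGM − DGL,
  ∂FGJL = GJL − FJL + FGL − FGJ.
The resulting 11×2 matrix has rank 2, and its Smith normal form has invariant factors (1,1).

Computing H_k = (kernel of ∂_k) / (image of ∂_{k+1}):

  H_2: rank ker ∂_2 − rank ∂_3 = (11 − 9) − 2 = 0, and the invariant factors of ∂_3 are all 1, so H_2 ≅ 0.

H_2 ≅ 0.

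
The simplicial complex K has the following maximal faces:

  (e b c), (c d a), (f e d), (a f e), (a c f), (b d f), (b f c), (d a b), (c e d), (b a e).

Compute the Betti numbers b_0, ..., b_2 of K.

b_0 = 1, b_1 = 0, b_2 = 0.

Take the total order a < b < c < d < e < f on the vertex set. Then K (dimension 2) consists of the simplices:

  0-simplices (6): a, b, c, d, e, f
  1-simplices (15): ab, ac, ad, ae, af, bc, bd, be, bf, cd, ce, cf, de, df, ef
  2-simplices (10): abd, abe, acd, acf, aef, bce, bcf, bdf, cde, def

giving chain groups C_0 ≅ Z^6, C_1 ≅ Z^15, C_2 ≅ Z^10.

The boundary map ∂_1: C_1 → C_0 maps an edge to its endpoints' difference, ∂[p,q] = q − p. For instance
  ∂ac = c − a.
The 6×15 boundary matrix has rank 5 and Smith normal form diag(1,1,1,1,1).

The boundary map ∂_2: C_2 → C_1 sends each 2-simplex [p,q,r] to [q,r] − [p,r] + [p,q]. For instance
  ∂acd = cd − ad + ac,
  ∂bdf = df − bf + bd.
The 15×10 boundary matrix has rank 10 and Smith normal form diag(1,1,1,1,1,1,1,1,1,2).

Now H_k = ker ∂_k / im ∂_{k+1}, so:

  H_0: rank C_0 − rank ∂_1 = 6 − 5 = 1, and the invariant factors of ∂_1 are all 1, so H_0 ≅ Z.
  H_1: rank ker ∂_1 − rank ∂_2 = (15 − 5) − 10 = 0, and ∂_2 has invariant factor 2 > 1, so H_1 ≅ Z/2.
  H_2: rank ker ∂_2 − rank ∂_3 = (10 − 10) − 0 = 0, and there is no ∂_3, so H_2 ≅ 0.

As a check, the Euler characteristic is 6 − 15 + 10 = 1, which agrees with 1 − 0 + 0 = 1.

Hence the Betti numbers are b_0 = 1, b_1 = 0, b_2 = 0.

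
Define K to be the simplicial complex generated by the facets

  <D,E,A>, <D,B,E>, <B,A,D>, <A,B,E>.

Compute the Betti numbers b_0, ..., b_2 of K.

Order the vertices as A < B < D < E. Listing each simplex with vertices in this order, K has dimension 2 with simplices:

  0-simplices (4): A, B, D, E
  1-simplices (6): AB, AD, AE, BD, BE, DE
  2-simplices (4): ABD, ABE, ADE, BDE

Hence C_0 ≅ Z^4, C_1 ≅ Z^6, C_2 ≅ Z^4.

∂_1: C_1 → C_0 maps an edge to its endpoints' difference, ∂[p,q] = q − p.
The 4×6 boundary matrix has rank 3 and Smith normal form diag(1,1,1).

∂_2: C_2 → C_1 maps a triangle to the signed sum of its edges. For instance
  ∂BDE = DE − BE + BD,
  ∂ADE = DE − AE + AD.
As a 6×4 matrix over Z this has rank 3, with invariant factors (1,1,1).

From H_k ≅ ker(∂_k) / im(∂_{k+1}) we obtain:

  H_0: rank C_0 − rank ∂_1 = 4 − 3 = 1, and the invariant factors of ∂_1 are all 1, so H_0 ≅ Z.
  H_1: rank ker ∂_1 − rank ∂_2 = (6 − 3) − 3 = 0, and the invariant factors of ∂_2 are all 1, so H_1 ≅ 0.
  H_2: rank ker ∂_2 − rank ∂_3 = (4 − 3) − 0 = 1, and there is no ∂_3, so H_2 ≅ Z.

Hence the Betti numbers are b_0 = 1, b_1 = 0, b_2 = 1.

b_0 = 1, b_1 = 0, b_2 = 1.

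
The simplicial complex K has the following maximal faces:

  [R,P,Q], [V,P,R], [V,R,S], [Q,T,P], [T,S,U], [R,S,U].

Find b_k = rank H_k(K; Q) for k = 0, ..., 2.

Take the total order P < Q < R < S < T < U < V on the vertex set. Then K (dimension 2) consists of the simplices:

  0-simplices (7): P, Q, R, S, T, U, V
  1-simplices (13): PQ, PR, PT, PV, QR, QT, RS, RU, RV, ST, SU, SV, TU
  2-simplices (6): PQR, PQT, PRV, RSU, RSV, STU

giving chain groups C_0 ≅ Z^7, C_1 ≅ Z^13, C_2 ≅ Z^6.

∂_1: C_1 → C_0 is given by ∂[p,q] = [q] − [p].
As a 7×13 matrix over Z this has rank 6, with invariant factors (1,1,1,1,1,1).

∂_2: C_2 → C_1 acts by ∂[p,q,r] = [q,r] − [p,r] + [p,q]. For instance
  ∂RSU = SU − RU + RS,
  ∂PQT = QT − PT + PQ.
This gives a 13×6 integer matrix of rank 6; reducing to Smith normal form yields diagonal entries (1,1,1,1,1,1).

From H_k ≅ ker(∂_k) / im(∂_{k+1}) we obtain:

  H_0: rank C_0 − rank ∂_1 = 7 − 6 = 1, and the invariant factors of ∂_1 are all 1, so H_0 = Z.
  H_1: rank ker ∂_1 − rank ∂_2 = (13 − 6) − 6 = 1, and the invariant factors of ∂_2 are all 1, so H_1 = Z.
  H_2: rank ker ∂_2 − rank ∂_3 = (6 − 6) − 0 = 0, and there is no ∂_3, so H_2 = 0.

As a check, the Euler characteristic is 7 − 13 + 6 = 0, which agrees with 1 − 1 + 0 = 0.

Hence the Betti numbers are b_0 = 1, b_1 = 1, b_2 = 0.

b_0 = 1, b_1 = 1, b_2 = 0.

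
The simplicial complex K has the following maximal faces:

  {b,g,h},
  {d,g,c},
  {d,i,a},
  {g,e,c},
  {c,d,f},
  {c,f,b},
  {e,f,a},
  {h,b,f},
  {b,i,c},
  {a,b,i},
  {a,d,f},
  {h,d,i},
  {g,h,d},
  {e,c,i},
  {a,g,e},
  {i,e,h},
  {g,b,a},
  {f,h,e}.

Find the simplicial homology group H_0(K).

H_0 ≅ Z.

Take the total order a < b < c < d < e < f < g < h < i on the vertex set. Then K (dimension 2) consists of the simplices:

  0-simplices (9): a, b, c, d, e, f, g, h, i
  1-simplices (27): ab, ad, ae, af, ag, ai, bc, bf, bg, bh, bi, cd, ce, cf, cg, ci, df, dg, dh, di, ef, eg, eh, ei, fh, gh, hi
  2-simplices (18): abg, abi, adf, adi, aef, aeg, bcf, bci, bfh, bgh, cdf, cdg, ceg, cei, dgh, dhi, efh, ehi

giving chain groups C_0 ≅ Z^9, C_1 ≅ Z^27, C_2 ≅ Z^18.

The boundary map ∂_1: C_1 → C_0 maps an edge to its endpoints' difference, ∂[p,q] = q − p.
The resulting 9×27 matrix has rank 8, and its Smith normal form has invariant factors (1,1,1,1,1,1,1,1).

The boundary map ∂_2: C_2 → C_1 acts by ∂[p,q,r] = [q,r] − [p,r] + [p,q]. For instance
  ∂dgh = gh − dh + dg,
  ∂abg = bg − ag + ab.
The 27×18 boundary matrix has rank 17 and Smith normal form diag(1,1,1,1,1,1,1,1,1,1,1,1,1,1,1,1,1).

From H_k ≅ ker(∂_k) / im(∂_{k+1}) we obtain:

  H_0: rank C_0 − rank ∂_1 = 9 − 8 = 1, and the invariant factors of ∂_1 are all 1, so H_0 ≅ Z.

(K is a triangulation of the torus T^2.)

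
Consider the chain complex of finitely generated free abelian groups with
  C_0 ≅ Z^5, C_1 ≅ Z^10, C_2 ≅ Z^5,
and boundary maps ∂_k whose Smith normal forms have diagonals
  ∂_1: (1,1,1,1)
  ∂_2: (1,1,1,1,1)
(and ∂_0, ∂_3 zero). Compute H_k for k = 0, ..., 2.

H_0: b_0 = 5 − 0 − 4 = 1; torsion from ∂_1 factors > 1: none. So H_0 = Z.
H_1: b_1 = 10 − 4 − 5 = 1; torsion from ∂_2 factors > 1: none. So H_1 = Z.
H_2: b_2 = 5 − 5 − 0 = 0; torsion from ∂_3 factors > 1: none. So H_2 = 0.

H_0 = Z,  H_1 = Z,  H_2 = 0.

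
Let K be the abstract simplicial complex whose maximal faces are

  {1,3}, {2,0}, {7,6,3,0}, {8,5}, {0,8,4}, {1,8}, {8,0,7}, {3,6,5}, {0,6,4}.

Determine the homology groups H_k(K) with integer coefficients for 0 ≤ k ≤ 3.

Fix the vertex order 0 < 1 < 2 < 3 < 4 < 5 < 6 < 7 < 8 and write every simplex with vertices in increasing order. Then dim K = 3 and the simplices of K are:

  0-simplices (9): [0], [1], [2], [3], [4], [5], [6], [7], [8]
  1-simplices (17): [0,2], [0,3], [0,4], [0,6], [0,7], [0,8], [1,3], [1,8], [3,5], [3,6], [3,7], [4,6], [4,8], [5,6], [5,8], [6,7], [7,8]
  2-simplices (8): [0,3,6], [0,3,7], [0,4,6], [0,4,8], [0,6,7], [0,7,8], [3,5,6], [3,6,7]
  3-simplices (1): [0,3,6,7]

so the chain groups are C_0 ≅ Z^9, C_1 ≅ Z^17, C_2 ≅ Z^8, C_3 ≅ Z^1.

∂_1: C_1 → C_0 maps an edge to its endpoints' difference, ∂[p,q] = q − p. For instance
  ∂[7,8] = [8] − [7].
This gives a 9×17 integer matrix of rank 8; reducing to Smith normal form yields diagonal entries (1,1,1,1,1,1,1,1).

∂_2: C_2 → C_1 maps a triangle to the signed sum of its edges. For instance
  ∂[3,6,7] = [6,7] − [3,7] + [3,6],
  ∂[0,4,6] = [4,6] − [0,6] + [0,4].
This gives a 17×8 integer matrix of rank 7; reducing to Smith normal form yields diagonal entries (1,1,1,1,1,1,1).

∂_3: C_3 → C_2 sends each 3-simplex σ to the alternating sum Σ_i (−1)^i (σ with its i-th vertex removed). For instance
  ∂[0,3,6,7] = [3,6,7] − [0,6,7] + [0,3,7] − [0,3,6].
The 8×1 boundary matrix has rank 1 and Smith normal form diag(1).

Reading off H_k = ker ∂_k / im ∂_{k+1}:

  H_0: rank C_0 − rank ∂_1 = 9 − 8 = 1, and the invariant factors of ∂_1 are all 1, so H_0 ≅ Z.
  H_1: rank ker ∂_1 − rank ∂_2 = (17 − 8) − 7 = 2, and the invariant factors of ∂_2 are all 1, so H_1 ≅ Z^2.
  H_2: rank ker ∂_2 − rank ∂_3 = (8 − 7) − 1 = 0, and the invariant factors of ∂_3 are all 1, so H_2 ≅ 0.
  H_3: rank ker ∂_3 − rank ∂_4 = (1 − 1) − 0 = 0, and there is no ∂_4, so H_3 ≅ 0.

H_0 = Z,  H_1 = Z^2,  H_2 = 0,  H_3 = 0.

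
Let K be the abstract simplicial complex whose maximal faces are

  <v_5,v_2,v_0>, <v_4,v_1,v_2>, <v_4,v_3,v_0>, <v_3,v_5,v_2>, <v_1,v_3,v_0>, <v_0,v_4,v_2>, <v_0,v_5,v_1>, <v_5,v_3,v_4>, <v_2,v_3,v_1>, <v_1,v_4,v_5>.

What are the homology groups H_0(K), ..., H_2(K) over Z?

H_0 = Z,  H_1 = Z/2,  H_2 = 0.

K has 6 vertices, 15 edges, 10 triangles.
rank ∂_0 = 0, rank ∂_1 = 5 ⇒ b_0 = 6 − 0 − 5 = 1; all invariant factors of ∂_1 are 1 so no torsion. So H_0 = Z.
rank ∂_1 = 5, rank ∂_2 = 10 ⇒ b_1 = 15 − 5 − 10 = 0; ∂_2 has invariant factor(s) [2] giving torsion. So H_1 = Z/2.
rank ∂_2 = 10, rank ∂_3 = 0 ⇒ b_2 = 10 − 10 − 0 = 0. So H_2 = 0.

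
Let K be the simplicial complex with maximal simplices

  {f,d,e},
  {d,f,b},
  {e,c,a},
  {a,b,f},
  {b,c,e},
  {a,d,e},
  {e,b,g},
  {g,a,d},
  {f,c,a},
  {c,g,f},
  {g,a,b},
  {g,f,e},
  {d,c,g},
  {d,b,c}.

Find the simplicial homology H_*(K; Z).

H_0 = Z,  H_1 = Z^2,  H_2 = Z.

Fix the vertex order a < b < c < d < e < f < g and write every simplex with vertices in increasing order. Then dim K = 2 and the simplices of K are:

  0-simplices (7): a, b, c, d, e, f, g
  1-simplices (21): ab, ac, ad, ae, af, ag, bc, bd, be, bf, bg, cd, ce, cf, cg, de, df, dg, ef, eg, fg
  2-simplices (14): abf, abg, ace, acf, ade, adg, bcd, bce, bdf, beg, cdg, cfg, def, efg

Hence C_0 ≅ Z^7, C_1 ≅ Z^21, C_2 ≅ Z^14.

The boundary map ∂_1: C_1 → C_0 sends each edge [p,q] (with p < q) to q − p. For instance
  ∂af = f − a.
The resulting 7×21 matrix has rank 6, and its Smith normal form has invariant factors (1,1,1,1,1,1).

∂_2: C_2 → C_1 acts by ∂[p,q,r] = [q,r] − [p,r] + [p,q]. For instance
  ∂abf = bf − af + ab,
  ∂cfg = fg − cg + cf.
The resulting 21×14 matrix has rank 13, and its Smith normal form has invariant factors (1,1,1,1,1,1,1,1,1,1,1,1,1).

Computing H_k = (kernel of ∂_k) / (image of ∂_{k+1}):

  H_0: rank C_0 − rank ∂_1 = 7 − 6 = 1, and the invariant factors of ∂_1 are all 1, so H_0 = Z.
  H_1: rank ker ∂_1 − rank ∂_2 = (21 − 6) − 13 = 2, and the invariant factors of ∂_2 are all 1, so H_1 = Z^2.
  H_2: rank ker ∂_2 − rank ∂_3 = (14 − 13) − 0 = 1, and there is no ∂_3, so H_2 = Z.

As a check, the Euler characteristic is 7 − 21 + 14 = 0, which agrees with 1 − 2 + 1 = 0.
(K is a triangulation of the torus T^2.)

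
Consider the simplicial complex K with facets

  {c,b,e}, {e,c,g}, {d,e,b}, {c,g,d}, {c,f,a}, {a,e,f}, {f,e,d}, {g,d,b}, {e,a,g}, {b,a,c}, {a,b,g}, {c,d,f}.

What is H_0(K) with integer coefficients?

H_0 ≅ Z.

Take the total order a < b < c < d < e < f < g on the vertex set. Then K (dimension 2) consists of the simplices:

  0-simplices (7): a, b, c, d, e, f, g
  1-simplices (18): ab, ac, ae, af, ag, bc, bd, be, bg, cd, ce, cf, cg, de, df, dg, ef, eg
  2-simplices (12): abc, abg, acf, aef, aeg, bce, bde, bdg, cdf, cdg, ceg, def

so the chain groups are C_0 ≅ Z^7, C_1 ≅ Z^18, C_2 ≅ Z^12.

The boundary map ∂_1: C_1 → C_0 sends each edge [p,q] (with p < q) to q − p. For instance
  ∂df = f − d.
This gives a 7×18 integer matrix of rank 6; reducing to Smith normal form yields diagonal entries (1,1,1,1,1,1).

∂_2: C_2 → C_1 sends each 2-simplex [p,q,r] to [q,r] − [p,r] + [p,q]. For instance
  ∂ceg = eg − cg + ce,
  ∂abg = bg − ag + ab.
As a 18×12 matrix over Z this has rank 12, with invariant factors (1,1,1,1,1,1,1,1,1,1,1,2).

Now H_k = ker ∂_k / im ∂_{k+1}, so:

  H_0: rank C_0 − rank ∂_1 = 7 − 6 = 1, and the invariant factors of ∂_1 are all 1, so H_0 = Z.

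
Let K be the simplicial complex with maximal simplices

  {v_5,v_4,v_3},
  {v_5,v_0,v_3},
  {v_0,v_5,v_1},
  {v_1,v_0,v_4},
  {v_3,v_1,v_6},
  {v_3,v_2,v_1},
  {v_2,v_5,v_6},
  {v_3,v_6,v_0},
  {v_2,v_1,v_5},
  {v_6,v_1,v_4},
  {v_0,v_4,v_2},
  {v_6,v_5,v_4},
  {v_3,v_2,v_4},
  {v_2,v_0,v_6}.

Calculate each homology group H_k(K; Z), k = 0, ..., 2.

Take the total order v_0 < v_1 < v_2 < v_3 < v_4 < v_5 < v_6 on the vertex set. Then K (dimension 2) consists of the simplices:

  0-simplices (7): [v_0], [v_1], [v_2], [v_3], [v_4], [v_5], [v_6]
  1-simplices (21): (21 of them)
  2-simplices (14): (14 of them)

so the chain groups are C_0 ≅ Z^7, C_1 ≅ Z^21, C_2 ≅ Z^14.

The boundary map ∂_1: C_1 → C_0 maps an edge to its endpoints' difference, ∂[p,q] = q − p. For instance
  ∂[v_0,v_5] = [v_5] − [v_0].
The resulting 7×21 matrix has rank 6, and its Smith normal form has invariant factors (1,1,1,1,1,1).

Boundary ∂_2: C_2 → C_1 acts by ∂[p,q,r] = [q,r] − [p,r] + [p,q]. For instance
  ∂[v_0,v_3,v_5] = [v_3,v_5] − [v_0,v_5] + [v_0,v_3],
  ∂[v_1,v_2,v_5] = [v_2,v_5] − [v_1,v_5] + [v_1,v_2].
This gives a 21×14 integer matrix of rank 13; reducing to Smith normal form yields diagonal entries (1,1,1,1,1,1,1,1,1,1,1,1,1).

Reading off H_k = ker ∂_k / im ∂_{k+1}:

  H_0: rank C_0 − rank ∂_1 = 7 − 6 = 1, and the invariant factors of ∂_1 are all 1, so H_0 = Z.
  H_1: rank ker ∂_1 − rank ∂_2 = (21 − 6) − 13 = 2, and the invariant factors of ∂_2 are all 1, so H_1 = Z^2.
  H_2: rank ker ∂_2 − rank ∂_3 = (14 − 13) − 0 = 1, and there is no ∂_3, so H_2 = Z.

As a check, the Euler characteristic is 7 − 21 + 14 = 0, which agrees with 1 − 2 + 1 = 0.

H_0 ≅ Z,  H_1 ≅ Z^2,  H_2 ≅ Z.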